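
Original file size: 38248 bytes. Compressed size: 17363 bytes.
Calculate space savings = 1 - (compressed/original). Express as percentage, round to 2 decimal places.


ratio = compressed/original = 17363/38248 = 0.453958
savings = 1 - ratio = 1 - 0.453958 = 0.546042
as a percentage: 0.546042 * 100 = 54.6%

Space savings = 1 - 17363/38248 = 54.6%


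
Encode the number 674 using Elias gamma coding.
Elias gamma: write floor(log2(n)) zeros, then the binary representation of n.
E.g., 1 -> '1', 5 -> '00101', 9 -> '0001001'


num_bits = floor(log2(674)) + 1 = 10
leading_zeros = num_bits - 1 = 9
binary(674) = 1010100010

Elias gamma(674) = '000000000' + '1010100010' = 0000000001010100010 (19 bits)


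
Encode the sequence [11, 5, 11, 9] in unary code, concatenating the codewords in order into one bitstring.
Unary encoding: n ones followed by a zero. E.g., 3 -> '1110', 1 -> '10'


Encode each number as n ones followed by a terminating 0:
  11 -> 111111111110 (12 bits)
  5 -> 111110 (6 bits)
  11 -> 111111111110 (12 bits)
  9 -> 1111111110 (10 bits)
Total length = 12 + 6 + 12 + 10 = 40 bits.

Unary([11, 5, 11, 9]) = 1111111111101111101111111111101111111110 (40 bits)


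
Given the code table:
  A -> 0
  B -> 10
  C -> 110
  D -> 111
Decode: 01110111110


Decoding:
0 -> A
111 -> D
0 -> A
111 -> D
110 -> C


Result: ADADC


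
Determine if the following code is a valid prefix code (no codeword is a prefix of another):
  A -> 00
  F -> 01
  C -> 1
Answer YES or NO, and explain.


Checking each pair (does one codeword prefix another?):
  A='00' vs F='01': no prefix
  A='00' vs C='1': no prefix
  F='01' vs A='00': no prefix
  F='01' vs C='1': no prefix
  C='1' vs A='00': no prefix
  C='1' vs F='01': no prefix
No violation found over all pairs.

YES -- this is a valid prefix code. No codeword is a prefix of any other codeword.


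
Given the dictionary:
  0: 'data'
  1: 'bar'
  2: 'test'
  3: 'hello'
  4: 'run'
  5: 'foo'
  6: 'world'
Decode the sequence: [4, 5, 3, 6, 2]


Look up each index in the dictionary:
  4 -> 'run'
  5 -> 'foo'
  3 -> 'hello'
  6 -> 'world'
  2 -> 'test'

Decoded: "run foo hello world test"


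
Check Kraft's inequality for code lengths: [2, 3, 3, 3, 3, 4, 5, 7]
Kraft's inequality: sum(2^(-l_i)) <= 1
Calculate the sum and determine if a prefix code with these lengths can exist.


Sum = 2^(-2) + 2^(-3) + 2^(-3) + 2^(-3) + 2^(-3) + 2^(-4) + 2^(-5) + 2^(-7)
    = 0.25 + 0.125 + 0.125 + 0.125 + 0.125 + 0.0625 + 0.03125 + 0.0078125
    = 109/128 = 0.8515625
Since 0.8515625 <= 1, Kraft's inequality IS satisfied.
A prefix code with these lengths CAN exist.

Kraft sum = 0.8515625. Satisfied.


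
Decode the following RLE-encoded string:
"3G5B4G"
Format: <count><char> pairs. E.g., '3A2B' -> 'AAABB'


Expanding each <count><char> pair:
  3G -> 'GGG'
  5B -> 'BBBBB'
  4G -> 'GGGG'

Decoded = GGGBBBBBGGGG


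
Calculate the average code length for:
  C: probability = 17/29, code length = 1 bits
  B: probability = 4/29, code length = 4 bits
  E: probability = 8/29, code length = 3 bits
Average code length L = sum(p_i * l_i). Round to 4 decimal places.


Weighted contributions p_i * l_i:
  C: (17/29) * 1 = 17/29
  B: (4/29) * 4 = 16/29
  E: (8/29) * 3 = 24/29
Sum = (17 + 16 + 24)/29 = 57/29

L = 57/29 = 1.9655 bits/symbol


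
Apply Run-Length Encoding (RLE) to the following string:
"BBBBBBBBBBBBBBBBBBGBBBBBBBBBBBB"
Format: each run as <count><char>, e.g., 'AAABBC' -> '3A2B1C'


Scanning runs left to right:
  i=0: run of 'B' x 18 -> '18B'
  i=18: run of 'G' x 1 -> '1G'
  i=19: run of 'B' x 12 -> '12B'

RLE = 18B1G12B


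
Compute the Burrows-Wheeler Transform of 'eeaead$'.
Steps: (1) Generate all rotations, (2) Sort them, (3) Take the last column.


Rotations (sorted):
  0: $eeaead -> last char: d
  1: ad$eeae -> last char: e
  2: aead$ee -> last char: e
  3: d$eeaea -> last char: a
  4: ead$eea -> last char: a
  5: eaead$e -> last char: e
  6: eeaead$ -> last char: $


BWT = deeaae$


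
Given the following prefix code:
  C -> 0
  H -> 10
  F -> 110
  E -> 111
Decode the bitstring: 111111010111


Decoding step by step:
Bits 111 -> E
Bits 111 -> E
Bits 0 -> C
Bits 10 -> H
Bits 111 -> E


Decoded message: EECHE


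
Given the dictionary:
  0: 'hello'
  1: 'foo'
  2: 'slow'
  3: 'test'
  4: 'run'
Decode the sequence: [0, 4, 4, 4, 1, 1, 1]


Look up each index in the dictionary:
  0 -> 'hello'
  4 -> 'run'
  4 -> 'run'
  4 -> 'run'
  1 -> 'foo'
  1 -> 'foo'
  1 -> 'foo'

Decoded: "hello run run run foo foo foo"


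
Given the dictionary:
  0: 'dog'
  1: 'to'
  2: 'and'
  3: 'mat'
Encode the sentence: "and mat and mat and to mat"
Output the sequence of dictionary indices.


Look up each word in the dictionary:
  'and' -> 2
  'mat' -> 3
  'and' -> 2
  'mat' -> 3
  'and' -> 2
  'to' -> 1
  'mat' -> 3

Encoded: [2, 3, 2, 3, 2, 1, 3]


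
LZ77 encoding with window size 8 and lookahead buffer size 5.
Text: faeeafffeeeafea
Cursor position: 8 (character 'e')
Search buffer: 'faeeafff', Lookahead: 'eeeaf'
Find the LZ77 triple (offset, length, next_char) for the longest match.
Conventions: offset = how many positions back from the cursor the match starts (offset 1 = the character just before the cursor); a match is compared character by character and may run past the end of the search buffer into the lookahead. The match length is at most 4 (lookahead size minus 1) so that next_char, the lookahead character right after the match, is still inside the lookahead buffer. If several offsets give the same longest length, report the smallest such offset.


Try each offset into the search buffer:
  offset=1 (pos 7, char 'f'): match length 0
  offset=2 (pos 6, char 'f'): match length 0
  offset=3 (pos 5, char 'f'): match length 0
  offset=4 (pos 4, char 'a'): match length 0
  offset=5 (pos 3, char 'e'): match length 1
  offset=6 (pos 2, char 'e'): match length 2
  offset=7 (pos 1, char 'a'): match length 0
  offset=8 (pos 0, char 'f'): match length 0
Longest match has length 2 at offset 6.
next_char = character at position 8 + 2 = 10 -> 'e'

Best match: offset=6, length=2 (matching 'ee' starting at position 2)
LZ77 triple: (6, 2, 'e')


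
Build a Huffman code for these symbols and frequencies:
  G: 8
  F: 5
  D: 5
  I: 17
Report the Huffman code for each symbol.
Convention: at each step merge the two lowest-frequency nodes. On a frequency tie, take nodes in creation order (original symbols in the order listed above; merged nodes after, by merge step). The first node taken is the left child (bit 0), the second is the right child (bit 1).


Huffman tree construction:
Step 1: Merge F(5) + D(5) = 10
Step 2: Merge G(8) + (F+D)(10) = 18
Step 3: Merge I(17) + (G+(F+D))(18) = 35
Read each symbol's code off the tree from the root (left child = 0, right child = 1).

Codes:
  G: 10 (length 2)
  F: 110 (length 3)
  D: 111 (length 3)
  I: 0 (length 1)
Average code length: 63/35 = 1.8000 bits/symbol


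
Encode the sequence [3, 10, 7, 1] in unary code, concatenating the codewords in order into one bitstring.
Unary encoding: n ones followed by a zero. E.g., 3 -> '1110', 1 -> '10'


Encode each number as n ones followed by a terminating 0:
  3 -> 1110 (4 bits)
  10 -> 11111111110 (11 bits)
  7 -> 11111110 (8 bits)
  1 -> 10 (2 bits)
Total length = 4 + 11 + 8 + 2 = 25 bits.

Unary([3, 10, 7, 1]) = 1110111111111101111111010 (25 bits)


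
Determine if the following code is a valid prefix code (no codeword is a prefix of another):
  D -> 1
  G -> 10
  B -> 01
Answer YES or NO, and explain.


Checking each pair (does one codeword prefix another?):
  D='1' vs G='10': prefix -- VIOLATION

NO -- this is NOT a valid prefix code. D (1) is a prefix of G (10).


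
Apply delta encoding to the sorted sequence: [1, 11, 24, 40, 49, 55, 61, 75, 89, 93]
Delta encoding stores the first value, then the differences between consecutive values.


First value: 1
Deltas:
  11 - 1 = 10
  24 - 11 = 13
  40 - 24 = 16
  49 - 40 = 9
  55 - 49 = 6
  61 - 55 = 6
  75 - 61 = 14
  89 - 75 = 14
  93 - 89 = 4


Delta encoded: [1, 10, 13, 16, 9, 6, 6, 14, 14, 4]


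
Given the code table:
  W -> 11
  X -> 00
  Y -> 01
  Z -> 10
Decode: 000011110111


Decoding:
00 -> X
00 -> X
11 -> W
11 -> W
01 -> Y
11 -> W


Result: XXWWYW


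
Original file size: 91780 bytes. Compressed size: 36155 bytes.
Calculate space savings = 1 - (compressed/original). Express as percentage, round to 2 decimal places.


ratio = compressed/original = 36155/91780 = 0.393931
savings = 1 - ratio = 1 - 0.393931 = 0.606069
as a percentage: 0.606069 * 100 = 60.61%

Space savings = 1 - 36155/91780 = 60.61%


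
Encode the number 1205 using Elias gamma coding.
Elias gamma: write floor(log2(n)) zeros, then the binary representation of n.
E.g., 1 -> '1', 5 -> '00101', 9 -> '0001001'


num_bits = floor(log2(1205)) + 1 = 11
leading_zeros = num_bits - 1 = 10
binary(1205) = 10010110101

Elias gamma(1205) = '0000000000' + '10010110101' = 000000000010010110101 (21 bits)


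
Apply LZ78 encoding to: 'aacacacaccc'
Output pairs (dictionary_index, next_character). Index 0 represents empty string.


LZ78 encoding steps:
Dictionary: {0: ''}
Step 1: w='' (idx 0), next='a' -> output (0, 'a'), add 'a' as idx 1
Step 2: w='a' (idx 1), next='c' -> output (1, 'c'), add 'ac' as idx 2
Step 3: w='ac' (idx 2), next='a' -> output (2, 'a'), add 'aca' as idx 3
Step 4: w='' (idx 0), next='c' -> output (0, 'c'), add 'c' as idx 4
Step 5: w='ac' (idx 2), next='c' -> output (2, 'c'), add 'acc' as idx 5
Step 6: w='c' (idx 4), end of input -> output (4, '')


Encoded: [(0, 'a'), (1, 'c'), (2, 'a'), (0, 'c'), (2, 'c'), (4, '')]


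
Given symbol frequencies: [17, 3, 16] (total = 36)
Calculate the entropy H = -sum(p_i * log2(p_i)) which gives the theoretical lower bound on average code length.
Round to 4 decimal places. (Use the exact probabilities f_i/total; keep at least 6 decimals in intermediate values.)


Per-symbol terms -p_i * log2(p_i) with p_i = f_i/36:
  p = 17/36 = 0.472222: log2(p) = -1.082462, -p*log2(p) = 0.511163
  p = 3/36 = 0.083333: log2(p) = -3.584963, -p*log2(p) = 0.298747
  p = 16/36 = 0.444444: log2(p) = -1.169925, -p*log2(p) = 0.519967
H = 0.511163 + 0.298747 + 0.519967 = 1.329877

H = 1.3299 bits/symbol


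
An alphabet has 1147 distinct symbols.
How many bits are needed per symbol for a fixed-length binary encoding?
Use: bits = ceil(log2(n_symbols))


log2(1147) = 10.1636
Bracket: 2^10 = 1024 < 1147 <= 2^11 = 2048
So ceil(log2(1147)) = 11

bits = ceil(log2(1147)) = ceil(10.1636) = 11 bits


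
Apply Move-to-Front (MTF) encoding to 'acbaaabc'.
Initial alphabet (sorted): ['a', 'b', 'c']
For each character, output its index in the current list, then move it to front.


MTF encoding:
'a': index 0 in ['a', 'b', 'c'] -> ['a', 'b', 'c']
'c': index 2 in ['a', 'b', 'c'] -> ['c', 'a', 'b']
'b': index 2 in ['c', 'a', 'b'] -> ['b', 'c', 'a']
'a': index 2 in ['b', 'c', 'a'] -> ['a', 'b', 'c']
'a': index 0 in ['a', 'b', 'c'] -> ['a', 'b', 'c']
'a': index 0 in ['a', 'b', 'c'] -> ['a', 'b', 'c']
'b': index 1 in ['a', 'b', 'c'] -> ['b', 'a', 'c']
'c': index 2 in ['b', 'a', 'c'] -> ['c', 'b', 'a']


Output: [0, 2, 2, 2, 0, 0, 1, 2]


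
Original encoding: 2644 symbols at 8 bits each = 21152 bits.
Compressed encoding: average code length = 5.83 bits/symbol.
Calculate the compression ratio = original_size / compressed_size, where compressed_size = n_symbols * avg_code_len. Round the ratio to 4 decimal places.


original_size = n_symbols * orig_bits = 2644 * 8 = 21152 bits
compressed_size = n_symbols * avg_code_len = 2644 * 5.83 = 15414.52 bits
ratio = original_size / compressed_size = 21152 / 15414.52 = 1.3722

Compression ratio = 1.3722


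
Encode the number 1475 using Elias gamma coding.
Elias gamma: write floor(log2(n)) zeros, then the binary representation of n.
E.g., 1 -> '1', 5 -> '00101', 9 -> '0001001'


num_bits = floor(log2(1475)) + 1 = 11
leading_zeros = num_bits - 1 = 10
binary(1475) = 10111000011

Elias gamma(1475) = '0000000000' + '10111000011' = 000000000010111000011 (21 bits)


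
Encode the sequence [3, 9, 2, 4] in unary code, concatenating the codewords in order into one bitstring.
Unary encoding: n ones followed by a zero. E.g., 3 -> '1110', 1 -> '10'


Encode each number as n ones followed by a terminating 0:
  3 -> 1110 (4 bits)
  9 -> 1111111110 (10 bits)
  2 -> 110 (3 bits)
  4 -> 11110 (5 bits)
Total length = 4 + 10 + 3 + 5 = 22 bits.

Unary([3, 9, 2, 4]) = 1110111111111011011110 (22 bits)


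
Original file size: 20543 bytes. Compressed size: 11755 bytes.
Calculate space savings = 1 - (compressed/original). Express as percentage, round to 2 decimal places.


ratio = compressed/original = 11755/20543 = 0.572214
savings = 1 - ratio = 1 - 0.572214 = 0.427786
as a percentage: 0.427786 * 100 = 42.78%

Space savings = 1 - 11755/20543 = 42.78%


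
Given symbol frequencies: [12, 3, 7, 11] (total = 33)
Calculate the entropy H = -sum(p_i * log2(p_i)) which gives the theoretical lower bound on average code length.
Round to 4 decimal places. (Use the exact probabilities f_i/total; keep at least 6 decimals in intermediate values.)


Per-symbol terms -p_i * log2(p_i) with p_i = f_i/33:
  p = 12/33 = 0.363636: log2(p) = -1.459432, -p*log2(p) = 0.530702
  p = 3/33 = 0.090909: log2(p) = -3.459432, -p*log2(p) = 0.314494
  p = 7/33 = 0.212121: log2(p) = -2.237039, -p*log2(p) = 0.474523
  p = 11/33 = 0.333333: log2(p) = -1.584963, -p*log2(p) = 0.528321
H = 0.530702 + 0.314494 + 0.474523 + 0.528321 = 1.848040

H = 1.848 bits/symbol


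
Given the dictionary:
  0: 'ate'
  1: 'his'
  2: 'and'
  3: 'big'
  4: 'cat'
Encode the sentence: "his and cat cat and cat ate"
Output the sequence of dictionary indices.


Look up each word in the dictionary:
  'his' -> 1
  'and' -> 2
  'cat' -> 4
  'cat' -> 4
  'and' -> 2
  'cat' -> 4
  'ate' -> 0

Encoded: [1, 2, 4, 4, 2, 4, 0]


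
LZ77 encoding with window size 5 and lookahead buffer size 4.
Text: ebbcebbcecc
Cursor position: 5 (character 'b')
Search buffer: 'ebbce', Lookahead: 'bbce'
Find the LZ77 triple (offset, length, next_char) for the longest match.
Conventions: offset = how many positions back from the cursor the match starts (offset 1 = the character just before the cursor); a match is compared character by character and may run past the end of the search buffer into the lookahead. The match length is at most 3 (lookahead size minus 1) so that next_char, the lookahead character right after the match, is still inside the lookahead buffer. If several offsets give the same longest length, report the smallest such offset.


Try each offset into the search buffer:
  offset=1 (pos 4, char 'e'): match length 0
  offset=2 (pos 3, char 'c'): match length 0
  offset=3 (pos 2, char 'b'): match length 1
  offset=4 (pos 1, char 'b'): match length 3
  offset=5 (pos 0, char 'e'): match length 0
Longest match has length 3 at offset 4.
next_char = character at position 5 + 3 = 8 -> 'e'

Best match: offset=4, length=3 (matching 'bbc' starting at position 1)
LZ77 triple: (4, 3, 'e')


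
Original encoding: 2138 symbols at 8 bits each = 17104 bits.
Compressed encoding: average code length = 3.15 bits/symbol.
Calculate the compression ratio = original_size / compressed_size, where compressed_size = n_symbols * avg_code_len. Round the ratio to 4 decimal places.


original_size = n_symbols * orig_bits = 2138 * 8 = 17104 bits
compressed_size = n_symbols * avg_code_len = 2138 * 3.15 = 6734.7 bits
ratio = original_size / compressed_size = 17104 / 6734.7 = 2.5397

Compression ratio = 2.5397


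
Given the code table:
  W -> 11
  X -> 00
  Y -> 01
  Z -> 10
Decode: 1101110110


Decoding:
11 -> W
01 -> Y
11 -> W
01 -> Y
10 -> Z


Result: WYWYZ


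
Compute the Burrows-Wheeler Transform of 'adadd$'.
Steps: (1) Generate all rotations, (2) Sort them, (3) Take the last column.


Rotations (sorted):
  0: $adadd -> last char: d
  1: adadd$ -> last char: $
  2: add$ad -> last char: d
  3: d$adad -> last char: d
  4: dadd$a -> last char: a
  5: dd$ada -> last char: a


BWT = d$ddaa


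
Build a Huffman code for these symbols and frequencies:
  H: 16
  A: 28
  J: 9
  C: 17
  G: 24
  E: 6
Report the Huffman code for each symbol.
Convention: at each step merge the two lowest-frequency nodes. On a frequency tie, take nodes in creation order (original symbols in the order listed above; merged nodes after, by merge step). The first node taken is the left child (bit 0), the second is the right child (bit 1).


Huffman tree construction:
Step 1: Merge E(6) + J(9) = 15
Step 2: Merge (E+J)(15) + H(16) = 31
Step 3: Merge C(17) + G(24) = 41
Step 4: Merge A(28) + ((E+J)+H)(31) = 59
Step 5: Merge (C+G)(41) + (A+((E+J)+H))(59) = 100
Read each symbol's code off the tree from the root (left child = 0, right child = 1).

Codes:
  H: 111 (length 3)
  A: 10 (length 2)
  J: 1101 (length 4)
  C: 00 (length 2)
  G: 01 (length 2)
  E: 1100 (length 4)
Average code length: 246/100 = 2.4600 bits/symbol


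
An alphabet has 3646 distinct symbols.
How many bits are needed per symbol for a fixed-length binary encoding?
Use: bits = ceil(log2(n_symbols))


log2(3646) = 11.8321
Bracket: 2^11 = 2048 < 3646 <= 2^12 = 4096
So ceil(log2(3646)) = 12

bits = ceil(log2(3646)) = ceil(11.8321) = 12 bits


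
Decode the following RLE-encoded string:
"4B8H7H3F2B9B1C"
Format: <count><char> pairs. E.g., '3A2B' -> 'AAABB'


Expanding each <count><char> pair:
  4B -> 'BBBB'
  8H -> 'HHHHHHHH'
  7H -> 'HHHHHHH'
  3F -> 'FFF'
  2B -> 'BB'
  9B -> 'BBBBBBBBB'
  1C -> 'C'

Decoded = BBBBHHHHHHHHHHHHHHHFFFBBBBBBBBBBBC


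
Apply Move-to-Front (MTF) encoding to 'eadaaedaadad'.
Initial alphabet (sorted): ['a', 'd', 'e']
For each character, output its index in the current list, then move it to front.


MTF encoding:
'e': index 2 in ['a', 'd', 'e'] -> ['e', 'a', 'd']
'a': index 1 in ['e', 'a', 'd'] -> ['a', 'e', 'd']
'd': index 2 in ['a', 'e', 'd'] -> ['d', 'a', 'e']
'a': index 1 in ['d', 'a', 'e'] -> ['a', 'd', 'e']
'a': index 0 in ['a', 'd', 'e'] -> ['a', 'd', 'e']
'e': index 2 in ['a', 'd', 'e'] -> ['e', 'a', 'd']
'd': index 2 in ['e', 'a', 'd'] -> ['d', 'e', 'a']
'a': index 2 in ['d', 'e', 'a'] -> ['a', 'd', 'e']
'a': index 0 in ['a', 'd', 'e'] -> ['a', 'd', 'e']
'd': index 1 in ['a', 'd', 'e'] -> ['d', 'a', 'e']
'a': index 1 in ['d', 'a', 'e'] -> ['a', 'd', 'e']
'd': index 1 in ['a', 'd', 'e'] -> ['d', 'a', 'e']


Output: [2, 1, 2, 1, 0, 2, 2, 2, 0, 1, 1, 1]


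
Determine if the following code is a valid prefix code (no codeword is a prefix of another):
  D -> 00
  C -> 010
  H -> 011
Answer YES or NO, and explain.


Checking each pair (does one codeword prefix another?):
  D='00' vs C='010': no prefix
  D='00' vs H='011': no prefix
  C='010' vs D='00': no prefix
  C='010' vs H='011': no prefix
  H='011' vs D='00': no prefix
  H='011' vs C='010': no prefix
No violation found over all pairs.

YES -- this is a valid prefix code. No codeword is a prefix of any other codeword.


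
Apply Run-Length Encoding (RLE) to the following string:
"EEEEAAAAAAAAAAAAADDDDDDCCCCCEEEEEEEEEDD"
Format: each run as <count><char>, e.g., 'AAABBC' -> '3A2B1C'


Scanning runs left to right:
  i=0: run of 'E' x 4 -> '4E'
  i=4: run of 'A' x 13 -> '13A'
  i=17: run of 'D' x 6 -> '6D'
  i=23: run of 'C' x 5 -> '5C'
  i=28: run of 'E' x 9 -> '9E'
  i=37: run of 'D' x 2 -> '2D'

RLE = 4E13A6D5C9E2D


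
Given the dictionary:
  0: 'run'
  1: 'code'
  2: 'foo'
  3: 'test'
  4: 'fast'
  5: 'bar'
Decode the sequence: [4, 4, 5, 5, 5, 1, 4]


Look up each index in the dictionary:
  4 -> 'fast'
  4 -> 'fast'
  5 -> 'bar'
  5 -> 'bar'
  5 -> 'bar'
  1 -> 'code'
  4 -> 'fast'

Decoded: "fast fast bar bar bar code fast"


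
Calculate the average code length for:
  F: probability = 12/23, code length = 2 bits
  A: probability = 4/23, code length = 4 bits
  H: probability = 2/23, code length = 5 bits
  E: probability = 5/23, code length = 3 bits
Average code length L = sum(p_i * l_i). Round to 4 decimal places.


Weighted contributions p_i * l_i:
  F: (12/23) * 2 = 24/23
  A: (4/23) * 4 = 16/23
  H: (2/23) * 5 = 10/23
  E: (5/23) * 3 = 15/23
Sum = (24 + 16 + 10 + 15)/23 = 65/23

L = 65/23 = 2.8261 bits/symbol


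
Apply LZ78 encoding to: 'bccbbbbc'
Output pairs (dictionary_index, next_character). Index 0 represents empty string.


LZ78 encoding steps:
Dictionary: {0: ''}
Step 1: w='' (idx 0), next='b' -> output (0, 'b'), add 'b' as idx 1
Step 2: w='' (idx 0), next='c' -> output (0, 'c'), add 'c' as idx 2
Step 3: w='c' (idx 2), next='b' -> output (2, 'b'), add 'cb' as idx 3
Step 4: w='b' (idx 1), next='b' -> output (1, 'b'), add 'bb' as idx 4
Step 5: w='b' (idx 1), next='c' -> output (1, 'c'), add 'bc' as idx 5


Encoded: [(0, 'b'), (0, 'c'), (2, 'b'), (1, 'b'), (1, 'c')]


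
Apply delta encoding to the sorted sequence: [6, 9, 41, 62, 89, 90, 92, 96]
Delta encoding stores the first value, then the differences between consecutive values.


First value: 6
Deltas:
  9 - 6 = 3
  41 - 9 = 32
  62 - 41 = 21
  89 - 62 = 27
  90 - 89 = 1
  92 - 90 = 2
  96 - 92 = 4


Delta encoded: [6, 3, 32, 21, 27, 1, 2, 4]


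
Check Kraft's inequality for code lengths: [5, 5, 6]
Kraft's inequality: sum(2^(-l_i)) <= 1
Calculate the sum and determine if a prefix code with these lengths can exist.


Sum = 2^(-5) + 2^(-5) + 2^(-6)
    = 0.03125 + 0.03125 + 0.015625
    = 5/64 = 0.078125
Since 0.078125 <= 1, Kraft's inequality IS satisfied.
A prefix code with these lengths CAN exist.

Kraft sum = 0.078125. Satisfied.


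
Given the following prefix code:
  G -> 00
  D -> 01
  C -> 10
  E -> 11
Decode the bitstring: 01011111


Decoding step by step:
Bits 01 -> D
Bits 01 -> D
Bits 11 -> E
Bits 11 -> E


Decoded message: DDEE


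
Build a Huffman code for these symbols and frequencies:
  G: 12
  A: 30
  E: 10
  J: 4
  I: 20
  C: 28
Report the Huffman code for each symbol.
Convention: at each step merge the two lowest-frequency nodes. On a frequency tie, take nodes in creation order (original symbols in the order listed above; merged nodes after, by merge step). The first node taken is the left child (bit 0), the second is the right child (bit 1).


Huffman tree construction:
Step 1: Merge J(4) + E(10) = 14
Step 2: Merge G(12) + (J+E)(14) = 26
Step 3: Merge I(20) + (G+(J+E))(26) = 46
Step 4: Merge C(28) + A(30) = 58
Step 5: Merge (I+(G+(J+E)))(46) + (C+A)(58) = 104
Read each symbol's code off the tree from the root (left child = 0, right child = 1).

Codes:
  G: 010 (length 3)
  A: 11 (length 2)
  E: 0111 (length 4)
  J: 0110 (length 4)
  I: 00 (length 2)
  C: 10 (length 2)
Average code length: 248/104 = 2.3846 bits/symbol


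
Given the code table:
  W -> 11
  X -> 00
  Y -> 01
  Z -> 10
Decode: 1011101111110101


Decoding:
10 -> Z
11 -> W
10 -> Z
11 -> W
11 -> W
11 -> W
01 -> Y
01 -> Y


Result: ZWZWWWYY


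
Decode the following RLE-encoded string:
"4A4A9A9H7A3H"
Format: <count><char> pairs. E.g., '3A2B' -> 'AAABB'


Expanding each <count><char> pair:
  4A -> 'AAAA'
  4A -> 'AAAA'
  9A -> 'AAAAAAAAA'
  9H -> 'HHHHHHHHH'
  7A -> 'AAAAAAA'
  3H -> 'HHH'

Decoded = AAAAAAAAAAAAAAAAAHHHHHHHHHAAAAAAAHHH


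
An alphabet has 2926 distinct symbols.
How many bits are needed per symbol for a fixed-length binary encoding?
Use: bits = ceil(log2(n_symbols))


log2(2926) = 11.5147
Bracket: 2^11 = 2048 < 2926 <= 2^12 = 4096
So ceil(log2(2926)) = 12

bits = ceil(log2(2926)) = ceil(11.5147) = 12 bits


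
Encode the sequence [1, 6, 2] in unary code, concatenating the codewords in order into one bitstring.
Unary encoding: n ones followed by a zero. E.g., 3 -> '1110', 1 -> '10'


Encode each number as n ones followed by a terminating 0:
  1 -> 10 (2 bits)
  6 -> 1111110 (7 bits)
  2 -> 110 (3 bits)
Total length = 2 + 7 + 3 = 12 bits.

Unary([1, 6, 2]) = 101111110110 (12 bits)


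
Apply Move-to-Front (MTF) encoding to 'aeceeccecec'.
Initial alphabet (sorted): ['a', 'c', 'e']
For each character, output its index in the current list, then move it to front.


MTF encoding:
'a': index 0 in ['a', 'c', 'e'] -> ['a', 'c', 'e']
'e': index 2 in ['a', 'c', 'e'] -> ['e', 'a', 'c']
'c': index 2 in ['e', 'a', 'c'] -> ['c', 'e', 'a']
'e': index 1 in ['c', 'e', 'a'] -> ['e', 'c', 'a']
'e': index 0 in ['e', 'c', 'a'] -> ['e', 'c', 'a']
'c': index 1 in ['e', 'c', 'a'] -> ['c', 'e', 'a']
'c': index 0 in ['c', 'e', 'a'] -> ['c', 'e', 'a']
'e': index 1 in ['c', 'e', 'a'] -> ['e', 'c', 'a']
'c': index 1 in ['e', 'c', 'a'] -> ['c', 'e', 'a']
'e': index 1 in ['c', 'e', 'a'] -> ['e', 'c', 'a']
'c': index 1 in ['e', 'c', 'a'] -> ['c', 'e', 'a']


Output: [0, 2, 2, 1, 0, 1, 0, 1, 1, 1, 1]


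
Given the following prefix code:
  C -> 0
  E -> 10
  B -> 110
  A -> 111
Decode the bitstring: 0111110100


Decoding step by step:
Bits 0 -> C
Bits 111 -> A
Bits 110 -> B
Bits 10 -> E
Bits 0 -> C


Decoded message: CABEC


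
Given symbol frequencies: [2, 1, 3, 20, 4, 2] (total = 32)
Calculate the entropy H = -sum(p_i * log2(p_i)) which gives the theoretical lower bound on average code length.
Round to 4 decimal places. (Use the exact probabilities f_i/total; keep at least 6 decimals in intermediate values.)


Per-symbol terms -p_i * log2(p_i) with p_i = f_i/32:
  p = 2/32 = 0.062500: log2(p) = -4.000000, -p*log2(p) = 0.250000
  p = 1/32 = 0.031250: log2(p) = -5.000000, -p*log2(p) = 0.156250
  p = 3/32 = 0.093750: log2(p) = -3.415037, -p*log2(p) = 0.320160
  p = 20/32 = 0.625000: log2(p) = -0.678072, -p*log2(p) = 0.423795
  p = 4/32 = 0.125000: log2(p) = -3.000000, -p*log2(p) = 0.375000
  p = 2/32 = 0.062500: log2(p) = -4.000000, -p*log2(p) = 0.250000
H = 0.250000 + 0.156250 + 0.320160 + 0.423795 + 0.375000 + 0.250000 = 1.775205

H = 1.7752 bits/symbol


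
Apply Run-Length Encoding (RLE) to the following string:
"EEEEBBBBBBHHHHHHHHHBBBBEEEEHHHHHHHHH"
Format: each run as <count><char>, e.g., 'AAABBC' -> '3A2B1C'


Scanning runs left to right:
  i=0: run of 'E' x 4 -> '4E'
  i=4: run of 'B' x 6 -> '6B'
  i=10: run of 'H' x 9 -> '9H'
  i=19: run of 'B' x 4 -> '4B'
  i=23: run of 'E' x 4 -> '4E'
  i=27: run of 'H' x 9 -> '9H'

RLE = 4E6B9H4B4E9H


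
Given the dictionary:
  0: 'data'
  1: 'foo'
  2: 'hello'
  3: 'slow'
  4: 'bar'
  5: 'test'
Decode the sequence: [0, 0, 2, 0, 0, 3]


Look up each index in the dictionary:
  0 -> 'data'
  0 -> 'data'
  2 -> 'hello'
  0 -> 'data'
  0 -> 'data'
  3 -> 'slow'

Decoded: "data data hello data data slow"


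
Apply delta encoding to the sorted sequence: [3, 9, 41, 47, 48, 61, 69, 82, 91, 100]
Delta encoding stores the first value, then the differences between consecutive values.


First value: 3
Deltas:
  9 - 3 = 6
  41 - 9 = 32
  47 - 41 = 6
  48 - 47 = 1
  61 - 48 = 13
  69 - 61 = 8
  82 - 69 = 13
  91 - 82 = 9
  100 - 91 = 9


Delta encoded: [3, 6, 32, 6, 1, 13, 8, 13, 9, 9]


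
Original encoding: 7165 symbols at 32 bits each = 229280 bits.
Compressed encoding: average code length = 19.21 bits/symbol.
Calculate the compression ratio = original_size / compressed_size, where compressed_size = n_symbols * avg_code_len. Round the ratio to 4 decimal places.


original_size = n_symbols * orig_bits = 7165 * 32 = 229280 bits
compressed_size = n_symbols * avg_code_len = 7165 * 19.21 = 137639.65 bits
ratio = original_size / compressed_size = 229280 / 137639.65 = 1.6658

Compression ratio = 1.6658


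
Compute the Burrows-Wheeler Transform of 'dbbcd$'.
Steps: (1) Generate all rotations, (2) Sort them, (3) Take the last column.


Rotations (sorted):
  0: $dbbcd -> last char: d
  1: bbcd$d -> last char: d
  2: bcd$db -> last char: b
  3: cd$dbb -> last char: b
  4: d$dbbc -> last char: c
  5: dbbcd$ -> last char: $


BWT = ddbbc$


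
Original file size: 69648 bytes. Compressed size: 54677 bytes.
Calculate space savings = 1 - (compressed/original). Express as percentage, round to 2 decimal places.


ratio = compressed/original = 54677/69648 = 0.785048
savings = 1 - ratio = 1 - 0.785048 = 0.214952
as a percentage: 0.214952 * 100 = 21.5%

Space savings = 1 - 54677/69648 = 21.5%


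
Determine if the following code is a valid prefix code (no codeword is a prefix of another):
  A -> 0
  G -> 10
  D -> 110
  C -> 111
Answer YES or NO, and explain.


Checking each pair (does one codeword prefix another?):
  A='0' vs G='10': no prefix
  A='0' vs D='110': no prefix
  A='0' vs C='111': no prefix
  G='10' vs A='0': no prefix
  G='10' vs D='110': no prefix
  G='10' vs C='111': no prefix
  D='110' vs A='0': no prefix
  D='110' vs G='10': no prefix
  D='110' vs C='111': no prefix
  C='111' vs A='0': no prefix
  C='111' vs G='10': no prefix
  C='111' vs D='110': no prefix
No violation found over all pairs.

YES -- this is a valid prefix code. No codeword is a prefix of any other codeword.


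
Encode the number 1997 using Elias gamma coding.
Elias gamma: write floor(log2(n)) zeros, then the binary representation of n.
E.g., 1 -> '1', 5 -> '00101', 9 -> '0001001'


num_bits = floor(log2(1997)) + 1 = 11
leading_zeros = num_bits - 1 = 10
binary(1997) = 11111001101

Elias gamma(1997) = '0000000000' + '11111001101' = 000000000011111001101 (21 bits)


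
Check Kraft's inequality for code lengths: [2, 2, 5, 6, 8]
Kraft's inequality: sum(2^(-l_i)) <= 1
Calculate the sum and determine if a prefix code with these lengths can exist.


Sum = 2^(-2) + 2^(-2) + 2^(-5) + 2^(-6) + 2^(-8)
    = 0.25 + 0.25 + 0.03125 + 0.015625 + 0.00390625
    = 141/256 = 0.55078125
Since 0.55078125 <= 1, Kraft's inequality IS satisfied.
A prefix code with these lengths CAN exist.

Kraft sum = 0.55078125. Satisfied.


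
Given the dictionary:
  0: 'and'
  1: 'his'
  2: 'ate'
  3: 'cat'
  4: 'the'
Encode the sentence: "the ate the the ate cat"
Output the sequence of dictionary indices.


Look up each word in the dictionary:
  'the' -> 4
  'ate' -> 2
  'the' -> 4
  'the' -> 4
  'ate' -> 2
  'cat' -> 3

Encoded: [4, 2, 4, 4, 2, 3]


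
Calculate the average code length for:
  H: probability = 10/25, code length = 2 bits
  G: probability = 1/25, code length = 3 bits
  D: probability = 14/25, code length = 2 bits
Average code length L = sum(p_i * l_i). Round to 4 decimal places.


Weighted contributions p_i * l_i:
  H: (10/25) * 2 = 20/25
  G: (1/25) * 3 = 3/25
  D: (14/25) * 2 = 28/25
Sum = (20 + 3 + 28)/25 = 51/25

L = 51/25 = 2.0400 bits/symbol


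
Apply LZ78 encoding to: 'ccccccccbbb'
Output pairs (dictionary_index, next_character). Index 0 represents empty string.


LZ78 encoding steps:
Dictionary: {0: ''}
Step 1: w='' (idx 0), next='c' -> output (0, 'c'), add 'c' as idx 1
Step 2: w='c' (idx 1), next='c' -> output (1, 'c'), add 'cc' as idx 2
Step 3: w='cc' (idx 2), next='c' -> output (2, 'c'), add 'ccc' as idx 3
Step 4: w='cc' (idx 2), next='b' -> output (2, 'b'), add 'ccb' as idx 4
Step 5: w='' (idx 0), next='b' -> output (0, 'b'), add 'b' as idx 5
Step 6: w='b' (idx 5), end of input -> output (5, '')


Encoded: [(0, 'c'), (1, 'c'), (2, 'c'), (2, 'b'), (0, 'b'), (5, '')]


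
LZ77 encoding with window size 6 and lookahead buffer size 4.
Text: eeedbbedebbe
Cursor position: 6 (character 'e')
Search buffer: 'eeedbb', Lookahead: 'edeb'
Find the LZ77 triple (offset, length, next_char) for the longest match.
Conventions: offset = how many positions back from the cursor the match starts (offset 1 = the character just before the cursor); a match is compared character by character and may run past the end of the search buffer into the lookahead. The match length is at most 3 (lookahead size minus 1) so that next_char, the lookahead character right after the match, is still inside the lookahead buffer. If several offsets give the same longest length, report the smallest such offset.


Try each offset into the search buffer:
  offset=1 (pos 5, char 'b'): match length 0
  offset=2 (pos 4, char 'b'): match length 0
  offset=3 (pos 3, char 'd'): match length 0
  offset=4 (pos 2, char 'e'): match length 2
  offset=5 (pos 1, char 'e'): match length 1
  offset=6 (pos 0, char 'e'): match length 1
Longest match has length 2 at offset 4.
next_char = character at position 6 + 2 = 8 -> 'e'

Best match: offset=4, length=2 (matching 'ed' starting at position 2)
LZ77 triple: (4, 2, 'e')


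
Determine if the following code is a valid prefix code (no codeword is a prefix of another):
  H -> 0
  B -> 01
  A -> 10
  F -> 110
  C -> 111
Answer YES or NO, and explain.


Checking each pair (does one codeword prefix another?):
  H='0' vs B='01': prefix -- VIOLATION

NO -- this is NOT a valid prefix code. H (0) is a prefix of B (01).


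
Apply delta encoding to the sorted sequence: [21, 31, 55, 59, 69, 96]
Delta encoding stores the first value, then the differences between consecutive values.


First value: 21
Deltas:
  31 - 21 = 10
  55 - 31 = 24
  59 - 55 = 4
  69 - 59 = 10
  96 - 69 = 27


Delta encoded: [21, 10, 24, 4, 10, 27]


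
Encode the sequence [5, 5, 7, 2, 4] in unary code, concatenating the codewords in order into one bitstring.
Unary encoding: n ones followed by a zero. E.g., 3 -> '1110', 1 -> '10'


Encode each number as n ones followed by a terminating 0:
  5 -> 111110 (6 bits)
  5 -> 111110 (6 bits)
  7 -> 11111110 (8 bits)
  2 -> 110 (3 bits)
  4 -> 11110 (5 bits)
Total length = 6 + 6 + 8 + 3 + 5 = 28 bits.

Unary([5, 5, 7, 2, 4]) = 1111101111101111111011011110 (28 bits)


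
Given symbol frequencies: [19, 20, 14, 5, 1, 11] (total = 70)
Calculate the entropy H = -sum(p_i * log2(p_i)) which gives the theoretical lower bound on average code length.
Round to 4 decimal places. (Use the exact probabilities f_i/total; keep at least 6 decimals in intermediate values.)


Per-symbol terms -p_i * log2(p_i) with p_i = f_i/70:
  p = 19/70 = 0.271429: log2(p) = -1.881356, -p*log2(p) = 0.510654
  p = 20/70 = 0.285714: log2(p) = -1.807355, -p*log2(p) = 0.516387
  p = 14/70 = 0.200000: log2(p) = -2.321928, -p*log2(p) = 0.464386
  p = 5/70 = 0.071429: log2(p) = -3.807355, -p*log2(p) = 0.271954
  p = 1/70 = 0.014286: log2(p) = -6.129283, -p*log2(p) = 0.087561
  p = 11/70 = 0.157143: log2(p) = -2.669851, -p*log2(p) = 0.419548
H = 0.510654 + 0.516387 + 0.464386 + 0.271954 + 0.087561 + 0.419548 = 2.270490

H = 2.2705 bits/symbol


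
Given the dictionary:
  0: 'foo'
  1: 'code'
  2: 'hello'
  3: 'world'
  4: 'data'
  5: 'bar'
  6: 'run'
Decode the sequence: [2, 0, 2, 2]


Look up each index in the dictionary:
  2 -> 'hello'
  0 -> 'foo'
  2 -> 'hello'
  2 -> 'hello'

Decoded: "hello foo hello hello"


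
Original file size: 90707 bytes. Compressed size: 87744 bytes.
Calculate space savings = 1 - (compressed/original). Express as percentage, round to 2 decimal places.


ratio = compressed/original = 87744/90707 = 0.967334
savings = 1 - ratio = 1 - 0.967334 = 0.032666
as a percentage: 0.032666 * 100 = 3.27%

Space savings = 1 - 87744/90707 = 3.27%


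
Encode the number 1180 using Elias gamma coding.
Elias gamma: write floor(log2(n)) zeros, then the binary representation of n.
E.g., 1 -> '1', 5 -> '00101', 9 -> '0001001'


num_bits = floor(log2(1180)) + 1 = 11
leading_zeros = num_bits - 1 = 10
binary(1180) = 10010011100

Elias gamma(1180) = '0000000000' + '10010011100' = 000000000010010011100 (21 bits)


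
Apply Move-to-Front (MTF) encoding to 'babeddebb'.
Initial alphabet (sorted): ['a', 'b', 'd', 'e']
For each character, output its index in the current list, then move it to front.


MTF encoding:
'b': index 1 in ['a', 'b', 'd', 'e'] -> ['b', 'a', 'd', 'e']
'a': index 1 in ['b', 'a', 'd', 'e'] -> ['a', 'b', 'd', 'e']
'b': index 1 in ['a', 'b', 'd', 'e'] -> ['b', 'a', 'd', 'e']
'e': index 3 in ['b', 'a', 'd', 'e'] -> ['e', 'b', 'a', 'd']
'd': index 3 in ['e', 'b', 'a', 'd'] -> ['d', 'e', 'b', 'a']
'd': index 0 in ['d', 'e', 'b', 'a'] -> ['d', 'e', 'b', 'a']
'e': index 1 in ['d', 'e', 'b', 'a'] -> ['e', 'd', 'b', 'a']
'b': index 2 in ['e', 'd', 'b', 'a'] -> ['b', 'e', 'd', 'a']
'b': index 0 in ['b', 'e', 'd', 'a'] -> ['b', 'e', 'd', 'a']


Output: [1, 1, 1, 3, 3, 0, 1, 2, 0]


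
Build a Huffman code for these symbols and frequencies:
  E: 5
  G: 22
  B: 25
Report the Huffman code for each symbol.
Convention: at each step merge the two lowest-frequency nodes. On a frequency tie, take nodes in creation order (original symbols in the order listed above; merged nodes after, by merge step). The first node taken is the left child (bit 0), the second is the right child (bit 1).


Huffman tree construction:
Step 1: Merge E(5) + G(22) = 27
Step 2: Merge B(25) + (E+G)(27) = 52
Read each symbol's code off the tree from the root (left child = 0, right child = 1).

Codes:
  E: 10 (length 2)
  G: 11 (length 2)
  B: 0 (length 1)
Average code length: 79/52 = 1.5192 bits/symbol


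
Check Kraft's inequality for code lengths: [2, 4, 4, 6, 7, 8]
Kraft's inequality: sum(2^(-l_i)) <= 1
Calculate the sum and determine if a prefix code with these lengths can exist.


Sum = 2^(-2) + 2^(-4) + 2^(-4) + 2^(-6) + 2^(-7) + 2^(-8)
    = 0.25 + 0.0625 + 0.0625 + 0.015625 + 0.0078125 + 0.00390625
    = 103/256 = 0.40234375
Since 0.40234375 <= 1, Kraft's inequality IS satisfied.
A prefix code with these lengths CAN exist.

Kraft sum = 0.40234375. Satisfied.


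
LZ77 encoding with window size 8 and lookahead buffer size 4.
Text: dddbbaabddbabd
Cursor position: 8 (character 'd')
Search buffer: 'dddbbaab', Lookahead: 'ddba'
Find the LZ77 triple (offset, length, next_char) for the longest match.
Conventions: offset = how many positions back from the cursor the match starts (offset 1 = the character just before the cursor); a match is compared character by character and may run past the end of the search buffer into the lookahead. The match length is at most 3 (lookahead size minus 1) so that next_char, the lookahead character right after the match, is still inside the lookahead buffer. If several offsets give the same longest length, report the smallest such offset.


Try each offset into the search buffer:
  offset=1 (pos 7, char 'b'): match length 0
  offset=2 (pos 6, char 'a'): match length 0
  offset=3 (pos 5, char 'a'): match length 0
  offset=4 (pos 4, char 'b'): match length 0
  offset=5 (pos 3, char 'b'): match length 0
  offset=6 (pos 2, char 'd'): match length 1
  offset=7 (pos 1, char 'd'): match length 3
  offset=8 (pos 0, char 'd'): match length 2
Longest match has length 3 at offset 7.
next_char = character at position 8 + 3 = 11 -> 'a'

Best match: offset=7, length=3 (matching 'ddb' starting at position 1)
LZ77 triple: (7, 3, 'a')


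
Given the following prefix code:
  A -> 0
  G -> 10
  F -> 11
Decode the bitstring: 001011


Decoding step by step:
Bits 0 -> A
Bits 0 -> A
Bits 10 -> G
Bits 11 -> F


Decoded message: AAGF


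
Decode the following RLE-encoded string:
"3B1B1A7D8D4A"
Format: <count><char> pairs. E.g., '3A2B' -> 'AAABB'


Expanding each <count><char> pair:
  3B -> 'BBB'
  1B -> 'B'
  1A -> 'A'
  7D -> 'DDDDDDD'
  8D -> 'DDDDDDDD'
  4A -> 'AAAA'

Decoded = BBBBADDDDDDDDDDDDDDDAAAA


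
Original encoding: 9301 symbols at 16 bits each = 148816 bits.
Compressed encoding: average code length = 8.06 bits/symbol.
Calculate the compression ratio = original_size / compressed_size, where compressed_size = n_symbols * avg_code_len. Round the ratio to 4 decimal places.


original_size = n_symbols * orig_bits = 9301 * 16 = 148816 bits
compressed_size = n_symbols * avg_code_len = 9301 * 8.06 = 74966.06 bits
ratio = original_size / compressed_size = 148816 / 74966.06 = 1.9851

Compression ratio = 1.9851


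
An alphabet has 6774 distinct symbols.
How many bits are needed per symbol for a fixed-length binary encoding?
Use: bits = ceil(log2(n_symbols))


log2(6774) = 12.7258
Bracket: 2^12 = 4096 < 6774 <= 2^13 = 8192
So ceil(log2(6774)) = 13

bits = ceil(log2(6774)) = ceil(12.7258) = 13 bits


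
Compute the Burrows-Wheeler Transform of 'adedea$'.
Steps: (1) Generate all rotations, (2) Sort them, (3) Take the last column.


Rotations (sorted):
  0: $adedea -> last char: a
  1: a$adede -> last char: e
  2: adedea$ -> last char: $
  3: dea$ade -> last char: e
  4: dedea$a -> last char: a
  5: ea$aded -> last char: d
  6: edea$ad -> last char: d


BWT = ae$eadd
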